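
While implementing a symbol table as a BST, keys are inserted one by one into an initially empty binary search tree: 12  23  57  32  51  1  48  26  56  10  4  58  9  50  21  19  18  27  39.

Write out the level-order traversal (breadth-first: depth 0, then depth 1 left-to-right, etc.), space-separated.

12 1 23 10 21 57 4 19 32 58 9 18 26 51 27 48 56 39 50

12: root
23: right child of 12 (depth 1)
57: right child of 23 (depth 2)
32: left child of 57 (depth 3)
51: right child of 32 (depth 4)
1: left child of 12 (depth 1)
48: left child of 51 (depth 5)
26: left child of 32 (depth 4)
56: right child of 51 (depth 5)
10: right child of 1 (depth 2)
4: left child of 10 (depth 3)
58: right child of 57 (depth 3)
9: right child of 4 (depth 4)
50: right child of 48 (depth 6)
21: left child of 23 (depth 2)
19: left child of 21 (depth 3)
18: left child of 19 (depth 4)
27: right child of 26 (depth 5)
39: left child of 48 (depth 6)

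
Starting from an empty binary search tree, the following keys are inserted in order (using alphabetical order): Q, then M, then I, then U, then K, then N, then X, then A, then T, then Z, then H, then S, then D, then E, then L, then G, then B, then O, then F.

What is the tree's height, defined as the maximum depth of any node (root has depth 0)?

8

Resulting structure (node: left, right):
  Q: L=M, R=U
  M: L=I, R=N
  I: L=A, R=K
  U: L=T, R=X
  K: L=–, R=L
  N: L=–, R=O
  X: L=–, R=Z
  A: L=–, R=H
  T: L=S, R=–
  Z: L=–, R=–
  H: L=D, R=–
  S: L=–, R=–
  D: L=B, R=E
  E: L=–, R=G
  L: L=–, R=–
  G: L=F, R=–
  B: L=–, R=–
  O: L=–, R=–
  F: L=–, R=–

The deepest node is F at depth 8.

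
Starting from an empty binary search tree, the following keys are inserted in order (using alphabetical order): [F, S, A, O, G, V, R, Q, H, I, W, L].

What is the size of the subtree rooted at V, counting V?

2

Insert F: tree is empty, so F becomes the root.
Insert S: S > F → go right. Place as right child of F.
Insert A: A < F → go left. Place as left child of F.
Insert O: O > F → go right; O < S → go left. Place as left child of S.
Insert G: G > F → go right; G < S → go left; G < O → go left. Place as left child of O.
Insert V: V > F → go right; V > S → go right. Place as right child of S.
Insert R: R > F → go right; R < S → go left; R > O → go right. Place as right child of O.
Insert Q: Q > F → go right; Q < S → go left; Q > O → go right; Q < R → go left. Place as left child of R.
Insert H: H > F → go right; H < S → go left; H < O → go left; H > G → go right. Place as right child of G.
Insert I: I > F → go right; I < S → go left; I < O → go left; I > G → go right; I > H → go right. Place as right child of H.
Insert W: W > F → go right; W > S → go right; W > V → go right. Place as right child of V.
Insert L: L > F → go right; L < S → go left; L < O → go left; L > G → go right; L > H → go right; L > I → go right. Place as right child of I.

Subtree rooted at V contains: V, W — 2 nodes.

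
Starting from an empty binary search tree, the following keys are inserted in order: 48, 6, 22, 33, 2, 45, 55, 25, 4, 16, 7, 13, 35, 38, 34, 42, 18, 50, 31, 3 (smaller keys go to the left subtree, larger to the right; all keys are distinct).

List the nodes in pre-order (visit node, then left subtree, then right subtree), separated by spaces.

48 6 2 4 3 22 16 7 13 18 33 25 31 45 35 34 38 42 55 50

Insert 48: tree is empty, so 48 becomes the root.
Insert 6: 6 < 48 → go left. Place as left child of 48.
Insert 22: 22 < 48 → go left; 22 > 6 → go right. Place as right child of 6.
Insert 33: 33 < 48 → go left; 33 > 6 → go right; 33 > 22 → go right. Place as right child of 22.
Insert 2: 2 < 48 → go left; 2 < 6 → go left. Place as left child of 6.
Insert 45: 45 < 48 → go left; 45 > 6 → go right; 45 > 22 → go right; 45 > 33 → go right. Place as right child of 33.
Insert 55: 55 > 48 → go right. Place as right child of 48.
Insert 25: 25 < 48 → go left; 25 > 6 → go right; 25 > 22 → go right; 25 < 33 → go left. Place as left child of 33.
Insert 4: 4 < 48 → go left; 4 < 6 → go left; 4 > 2 → go right. Place as right child of 2.
Insert 16: 16 < 48 → go left; 16 > 6 → go right; 16 < 22 → go left. Place as left child of 22.
Insert 7: 7 < 48 → go left; 7 > 6 → go right; 7 < 22 → go left; 7 < 16 → go left. Place as left child of 16.
Insert 13: 13 < 48 → go left; 13 > 6 → go right; 13 < 22 → go left; 13 < 16 → go left; 13 > 7 → go right. Place as right child of 7.
Insert 35: 35 < 48 → go left; 35 > 6 → go right; 35 > 22 → go right; 35 > 33 → go right; 35 < 45 → go left. Place as left child of 45.
Insert 38: 38 < 48 → go left; 38 > 6 → go right; 38 > 22 → go right; 38 > 33 → go right; 38 < 45 → go left; 38 > 35 → go right. Place as right child of 35.
Insert 34: 34 < 48 → go left; 34 > 6 → go right; 34 > 22 → go right; 34 > 33 → go right; 34 < 45 → go left; 34 < 35 → go left. Place as left child of 35.
Insert 42: 42 < 48 → go left; 42 > 6 → go right; 42 > 22 → go right; 42 > 33 → go right; 42 < 45 → go left; 42 > 35 → go right; 42 > 38 → go right. Place as right child of 38.
Insert 18: 18 < 48 → go left; 18 > 6 → go right; 18 < 22 → go left; 18 > 16 → go right. Place as right child of 16.
Insert 50: 50 > 48 → go right; 50 < 55 → go left. Place as left child of 55.
Insert 31: 31 < 48 → go left; 31 > 6 → go right; 31 > 22 → go right; 31 < 33 → go left; 31 > 25 → go right. Place as right child of 25.
Insert 3: 3 < 48 → go left; 3 < 6 → go left; 3 > 2 → go right; 3 < 4 → go left. Place as left child of 4.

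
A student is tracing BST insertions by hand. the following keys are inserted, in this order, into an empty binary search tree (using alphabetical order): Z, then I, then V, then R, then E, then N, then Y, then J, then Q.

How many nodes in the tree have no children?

4

Z: root
I: left child of Z (depth 1)
V: right child of I (depth 2)
R: left child of V (depth 3)
E: left child of I (depth 2)
N: left child of R (depth 4)
Y: right child of V (depth 3)
J: left child of N (depth 5)
Q: right child of N (depth 5)

Leaves: E, J, Q, Y — 4 in total.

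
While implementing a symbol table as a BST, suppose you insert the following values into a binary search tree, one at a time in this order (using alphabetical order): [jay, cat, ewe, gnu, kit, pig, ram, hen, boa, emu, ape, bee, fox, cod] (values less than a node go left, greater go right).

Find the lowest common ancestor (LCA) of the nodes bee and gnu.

Insert jay: tree is empty, so jay becomes the root.
Insert cat: cat < jay → go left. Place as left child of jay.
Insert ewe: ewe < jay → go left; ewe > cat → go right. Place as right child of cat.
Insert gnu: gnu < jay → go left; gnu > cat → go right; gnu > ewe → go right. Place as right child of ewe.
Insert kit: kit > jay → go right. Place as right child of jay.
Insert pig: pig > jay → go right; pig > kit → go right. Place as right child of kit.
Insert ram: ram > jay → go right; ram > kit → go right; ram > pig → go right. Place as right child of pig.
Insert hen: hen < jay → go left; hen > cat → go right; hen > ewe → go right; hen > gnu → go right. Place as right child of gnu.
Insert boa: boa < jay → go left; boa < cat → go left. Place as left child of cat.
Insert emu: emu < jay → go left; emu > cat → go right; emu < ewe → go left. Place as left child of ewe.
Insert ape: ape < jay → go left; ape < cat → go left; ape < boa → go left. Place as left child of boa.
Insert bee: bee < jay → go left; bee < cat → go left; bee < boa → go left; bee > ape → go right. Place as right child of ape.
Insert fox: fox < jay → go left; fox > cat → go right; fox > ewe → go right; fox < gnu → go left. Place as left child of gnu.
Insert cod: cod < jay → go left; cod > cat → go right; cod < ewe → go left; cod < emu → go left. Place as left child of emu.

Path to bee: jay → cat → boa → ape → bee
Path to gnu: jay → cat → ewe → gnu
The paths share a prefix ending at cat, then split left and right.

cat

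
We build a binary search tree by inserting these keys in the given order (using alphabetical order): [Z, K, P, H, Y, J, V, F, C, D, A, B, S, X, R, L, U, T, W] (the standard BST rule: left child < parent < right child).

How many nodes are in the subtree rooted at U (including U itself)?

Insert Z: tree is empty, so Z becomes the root.
Insert K: K < Z → go left. Place as left child of Z.
Insert P: P < Z → go left; P > K → go right. Place as right child of K.
Insert H: H < Z → go left; H < K → go left. Place as left child of K.
Insert Y: Y < Z → go left; Y > K → go right; Y > P → go right. Place as right child of P.
Insert J: J < Z → go left; J < K → go left; J > H → go right. Place as right child of H.
Insert V: V < Z → go left; V > K → go right; V > P → go right; V < Y → go left. Place as left child of Y.
Insert F: F < Z → go left; F < K → go left; F < H → go left. Place as left child of H.
Insert C: C < Z → go left; C < K → go left; C < H → go left; C < F → go left. Place as left child of F.
Insert D: D < Z → go left; D < K → go left; D < H → go left; D < F → go left; D > C → go right. Place as right child of C.
Insert A: A < Z → go left; A < K → go left; A < H → go left; A < F → go left; A < C → go left. Place as left child of C.
Insert B: B < Z → go left; B < K → go left; B < H → go left; B < F → go left; B < C → go left; B > A → go right. Place as right child of A.
Insert S: S < Z → go left; S > K → go right; S > P → go right; S < Y → go left; S < V → go left. Place as left child of V.
Insert X: X < Z → go left; X > K → go right; X > P → go right; X < Y → go left; X > V → go right. Place as right child of V.
Insert R: R < Z → go left; R > K → go right; R > P → go right; R < Y → go left; R < V → go left; R < S → go left. Place as left child of S.
Insert L: L < Z → go left; L > K → go right; L < P → go left. Place as left child of P.
Insert U: U < Z → go left; U > K → go right; U > P → go right; U < Y → go left; U < V → go left; U > S → go right. Place as right child of S.
Insert T: T < Z → go left; T > K → go right; T > P → go right; T < Y → go left; T < V → go left; T > S → go right; T < U → go left. Place as left child of U.
Insert W: W < Z → go left; W > K → go right; W > P → go right; W < Y → go left; W > V → go right; W < X → go left. Place as left child of X.

Subtree rooted at U contains: U, T — 2 nodes.

2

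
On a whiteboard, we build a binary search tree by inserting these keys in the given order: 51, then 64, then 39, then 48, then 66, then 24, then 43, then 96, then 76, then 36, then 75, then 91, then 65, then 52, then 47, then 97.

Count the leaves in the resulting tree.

7

Resulting structure (node: left, right):
  51: L=39, R=64
  64: L=52, R=66
  39: L=24, R=48
  48: L=43, R=–
  66: L=65, R=96
  24: L=–, R=36
  43: L=–, R=47
  96: L=76, R=97
  76: L=75, R=91
  36: L=–, R=–
  75: L=–, R=–
  91: L=–, R=–
  65: L=–, R=–
  52: L=–, R=–
  47: L=–, R=–
  97: L=–, R=–

Leaves: 36, 47, 52, 65, 75, 91, 97 — 7 in total.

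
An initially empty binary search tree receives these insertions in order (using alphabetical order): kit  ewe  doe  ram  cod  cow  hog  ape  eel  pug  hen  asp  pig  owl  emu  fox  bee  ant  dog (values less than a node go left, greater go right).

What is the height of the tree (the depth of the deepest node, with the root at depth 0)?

Insert kit: tree is empty, so kit becomes the root.
Insert ewe: ewe < kit → go left. Place as left child of kit.
Insert doe: doe < kit → go left; doe < ewe → go left. Place as left child of ewe.
Insert ram: ram > kit → go right. Place as right child of kit.
Insert cod: cod < kit → go left; cod < ewe → go left; cod < doe → go left. Place as left child of doe.
Insert cow: cow < kit → go left; cow < ewe → go left; cow < doe → go left; cow > cod → go right. Place as right child of cod.
Insert hog: hog < kit → go left; hog > ewe → go right. Place as right child of ewe.
Insert ape: ape < kit → go left; ape < ewe → go left; ape < doe → go left; ape < cod → go left. Place as left child of cod.
Insert eel: eel < kit → go left; eel < ewe → go left; eel > doe → go right. Place as right child of doe.
Insert pug: pug > kit → go right; pug < ram → go left. Place as left child of ram.
Insert hen: hen < kit → go left; hen > ewe → go right; hen < hog → go left. Place as left child of hog.
Insert asp: asp < kit → go left; asp < ewe → go left; asp < doe → go left; asp < cod → go left; asp > ape → go right. Place as right child of ape.
Insert pig: pig > kit → go right; pig < ram → go left; pig < pug → go left. Place as left child of pug.
Insert owl: owl > kit → go right; owl < ram → go left; owl < pug → go left; owl < pig → go left. Place as left child of pig.
Insert emu: emu < kit → go left; emu < ewe → go left; emu > doe → go right; emu > eel → go right. Place as right child of eel.
Insert fox: fox < kit → go left; fox > ewe → go right; fox < hog → go left; fox < hen → go left. Place as left child of hen.
Insert bee: bee < kit → go left; bee < ewe → go left; bee < doe → go left; bee < cod → go left; bee > ape → go right; bee > asp → go right. Place as right child of asp.
Insert ant: ant < kit → go left; ant < ewe → go left; ant < doe → go left; ant < cod → go left; ant < ape → go left. Place as left child of ape.
Insert dog: dog < kit → go left; dog < ewe → go left; dog > doe → go right; dog < eel → go left. Place as left child of eel.

The deepest node is bee at depth 6.

6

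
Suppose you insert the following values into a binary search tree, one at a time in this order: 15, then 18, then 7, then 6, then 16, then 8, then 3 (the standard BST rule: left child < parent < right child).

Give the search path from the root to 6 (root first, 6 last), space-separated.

15: root
18: right child of 15 (depth 1)
7: left child of 15 (depth 1)
6: left child of 7 (depth 2)
16: left child of 18 (depth 2)
8: right child of 7 (depth 2)
3: left child of 6 (depth 3)

15 7 6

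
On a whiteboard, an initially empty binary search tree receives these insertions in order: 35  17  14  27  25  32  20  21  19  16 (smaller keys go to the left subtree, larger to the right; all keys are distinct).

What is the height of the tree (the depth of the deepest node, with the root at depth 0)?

5

Insert 35: tree is empty, so 35 becomes the root.
Insert 17: 17 < 35 → go left. Place as left child of 35.
Insert 14: 14 < 35 → go left; 14 < 17 → go left. Place as left child of 17.
Insert 27: 27 < 35 → go left; 27 > 17 → go right. Place as right child of 17.
Insert 25: 25 < 35 → go left; 25 > 17 → go right; 25 < 27 → go left. Place as left child of 27.
Insert 32: 32 < 35 → go left; 32 > 17 → go right; 32 > 27 → go right. Place as right child of 27.
Insert 20: 20 < 35 → go left; 20 > 17 → go right; 20 < 27 → go left; 20 < 25 → go left. Place as left child of 25.
Insert 21: 21 < 35 → go left; 21 > 17 → go right; 21 < 27 → go left; 21 < 25 → go left; 21 > 20 → go right. Place as right child of 20.
Insert 19: 19 < 35 → go left; 19 > 17 → go right; 19 < 27 → go left; 19 < 25 → go left; 19 < 20 → go left. Place as left child of 20.
Insert 16: 16 < 35 → go left; 16 < 17 → go left; 16 > 14 → go right. Place as right child of 14.

The deepest node is 21 at depth 5.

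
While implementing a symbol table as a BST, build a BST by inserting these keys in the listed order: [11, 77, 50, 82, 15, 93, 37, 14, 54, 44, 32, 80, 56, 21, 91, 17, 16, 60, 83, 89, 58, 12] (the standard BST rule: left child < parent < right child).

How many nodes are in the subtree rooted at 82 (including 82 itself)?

Insert 11: tree is empty, so 11 becomes the root.
Insert 77: 77 > 11 → go right. Place as right child of 11.
Insert 50: 50 > 11 → go right; 50 < 77 → go left. Place as left child of 77.
Insert 82: 82 > 11 → go right; 82 > 77 → go right. Place as right child of 77.
Insert 15: 15 > 11 → go right; 15 < 77 → go left; 15 < 50 → go left. Place as left child of 50.
Insert 93: 93 > 11 → go right; 93 > 77 → go right; 93 > 82 → go right. Place as right child of 82.
Insert 37: 37 > 11 → go right; 37 < 77 → go left; 37 < 50 → go left; 37 > 15 → go right. Place as right child of 15.
Insert 14: 14 > 11 → go right; 14 < 77 → go left; 14 < 50 → go left; 14 < 15 → go left. Place as left child of 15.
Insert 54: 54 > 11 → go right; 54 < 77 → go left; 54 > 50 → go right. Place as right child of 50.
Insert 44: 44 > 11 → go right; 44 < 77 → go left; 44 < 50 → go left; 44 > 15 → go right; 44 > 37 → go right. Place as right child of 37.
Insert 32: 32 > 11 → go right; 32 < 77 → go left; 32 < 50 → go left; 32 > 15 → go right; 32 < 37 → go left. Place as left child of 37.
Insert 80: 80 > 11 → go right; 80 > 77 → go right; 80 < 82 → go left. Place as left child of 82.
Insert 56: 56 > 11 → go right; 56 < 77 → go left; 56 > 50 → go right; 56 > 54 → go right. Place as right child of 54.
Insert 21: 21 > 11 → go right; 21 < 77 → go left; 21 < 50 → go left; 21 > 15 → go right; 21 < 37 → go left; 21 < 32 → go left. Place as left child of 32.
Insert 91: 91 > 11 → go right; 91 > 77 → go right; 91 > 82 → go right; 91 < 93 → go left. Place as left child of 93.
Insert 17: 17 > 11 → go right; 17 < 77 → go left; 17 < 50 → go left; 17 > 15 → go right; 17 < 37 → go left; 17 < 32 → go left; 17 < 21 → go left. Place as left child of 21.
Insert 16: 16 > 11 → go right; 16 < 77 → go left; 16 < 50 → go left; 16 > 15 → go right; 16 < 37 → go left; 16 < 32 → go left; 16 < 21 → go left; 16 < 17 → go left. Place as left child of 17.
Insert 60: 60 > 11 → go right; 60 < 77 → go left; 60 > 50 → go right; 60 > 54 → go right; 60 > 56 → go right. Place as right child of 56.
Insert 83: 83 > 11 → go right; 83 > 77 → go right; 83 > 82 → go right; 83 < 93 → go left; 83 < 91 → go left. Place as left child of 91.
Insert 89: 89 > 11 → go right; 89 > 77 → go right; 89 > 82 → go right; 89 < 93 → go left; 89 < 91 → go left; 89 > 83 → go right. Place as right child of 83.
Insert 58: 58 > 11 → go right; 58 < 77 → go left; 58 > 50 → go right; 58 > 54 → go right; 58 > 56 → go right; 58 < 60 → go left. Place as left child of 60.
Insert 12: 12 > 11 → go right; 12 < 77 → go left; 12 < 50 → go left; 12 < 15 → go left; 12 < 14 → go left. Place as left child of 14.

Subtree rooted at 82 contains: 82, 80, 93, 91, 83, 89 — 6 nodes.

6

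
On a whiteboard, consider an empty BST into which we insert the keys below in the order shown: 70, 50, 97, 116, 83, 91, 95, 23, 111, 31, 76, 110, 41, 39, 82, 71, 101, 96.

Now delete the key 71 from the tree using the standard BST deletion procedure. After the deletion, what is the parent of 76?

Insert 70: tree is empty, so 70 becomes the root.
Insert 50: 50 < 70 → go left. Place as left child of 70.
Insert 97: 97 > 70 → go right. Place as right child of 70.
Insert 116: 116 > 70 → go right; 116 > 97 → go right. Place as right child of 97.
Insert 83: 83 > 70 → go right; 83 < 97 → go left. Place as left child of 97.
Insert 91: 91 > 70 → go right; 91 < 97 → go left; 91 > 83 → go right. Place as right child of 83.
Insert 95: 95 > 70 → go right; 95 < 97 → go left; 95 > 83 → go right; 95 > 91 → go right. Place as right child of 91.
Insert 23: 23 < 70 → go left; 23 < 50 → go left. Place as left child of 50.
Insert 111: 111 > 70 → go right; 111 > 97 → go right; 111 < 116 → go left. Place as left child of 116.
Insert 31: 31 < 70 → go left; 31 < 50 → go left; 31 > 23 → go right. Place as right child of 23.
Insert 76: 76 > 70 → go right; 76 < 97 → go left; 76 < 83 → go left. Place as left child of 83.
Insert 110: 110 > 70 → go right; 110 > 97 → go right; 110 < 116 → go left; 110 < 111 → go left. Place as left child of 111.
Insert 41: 41 < 70 → go left; 41 < 50 → go left; 41 > 23 → go right; 41 > 31 → go right. Place as right child of 31.
Insert 39: 39 < 70 → go left; 39 < 50 → go left; 39 > 23 → go right; 39 > 31 → go right; 39 < 41 → go left. Place as left child of 41.
Insert 82: 82 > 70 → go right; 82 < 97 → go left; 82 < 83 → go left; 82 > 76 → go right. Place as right child of 76.
Insert 71: 71 > 70 → go right; 71 < 97 → go left; 71 < 83 → go left; 71 < 76 → go left. Place as left child of 76.
Insert 101: 101 > 70 → go right; 101 > 97 → go right; 101 < 116 → go left; 101 < 111 → go left; 101 < 110 → go left. Place as left child of 110.
Insert 96: 96 > 70 → go right; 96 < 97 → go left; 96 > 83 → go right; 96 > 91 → go right; 96 > 95 → go right. Place as right child of 95.

Delete 71 (at most one child — splice it out).
After deletion, 76's parent is 83.

83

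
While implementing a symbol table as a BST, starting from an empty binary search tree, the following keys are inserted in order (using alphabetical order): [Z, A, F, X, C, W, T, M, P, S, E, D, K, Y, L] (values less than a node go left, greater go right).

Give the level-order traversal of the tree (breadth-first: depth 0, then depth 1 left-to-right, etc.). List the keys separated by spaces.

Z A F C X E W Y D T M K P L S

Insert Z: tree is empty, so Z becomes the root.
Insert A: A < Z → go left. Place as left child of Z.
Insert F: F < Z → go left; F > A → go right. Place as right child of A.
Insert X: X < Z → go left; X > A → go right; X > F → go right. Place as right child of F.
Insert C: C < Z → go left; C > A → go right; C < F → go left. Place as left child of F.
Insert W: W < Z → go left; W > A → go right; W > F → go right; W < X → go left. Place as left child of X.
Insert T: T < Z → go left; T > A → go right; T > F → go right; T < X → go left; T < W → go left. Place as left child of W.
Insert M: M < Z → go left; M > A → go right; M > F → go right; M < X → go left; M < W → go left; M < T → go left. Place as left child of T.
Insert P: P < Z → go left; P > A → go right; P > F → go right; P < X → go left; P < W → go left; P < T → go left; P > M → go right. Place as right child of M.
Insert S: S < Z → go left; S > A → go right; S > F → go right; S < X → go left; S < W → go left; S < T → go left; S > M → go right; S > P → go right. Place as right child of P.
Insert E: E < Z → go left; E > A → go right; E < F → go left; E > C → go right. Place as right child of C.
Insert D: D < Z → go left; D > A → go right; D < F → go left; D > C → go right; D < E → go left. Place as left child of E.
Insert K: K < Z → go left; K > A → go right; K > F → go right; K < X → go left; K < W → go left; K < T → go left; K < M → go left. Place as left child of M.
Insert Y: Y < Z → go left; Y > A → go right; Y > F → go right; Y > X → go right. Place as right child of X.
Insert L: L < Z → go left; L > A → go right; L > F → go right; L < X → go left; L < W → go left; L < T → go left; L < M → go left; L > K → go right. Place as right child of K.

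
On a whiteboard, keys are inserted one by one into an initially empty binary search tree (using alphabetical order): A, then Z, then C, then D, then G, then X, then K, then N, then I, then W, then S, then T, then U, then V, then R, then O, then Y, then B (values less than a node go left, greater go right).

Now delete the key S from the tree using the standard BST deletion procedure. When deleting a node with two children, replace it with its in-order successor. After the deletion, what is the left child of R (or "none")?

A: root
Z: right child of A (depth 1)
C: left child of Z (depth 2)
D: right child of C (depth 3)
G: right child of D (depth 4)
X: right child of G (depth 5)
K: left child of X (depth 6)
N: right child of K (depth 7)
I: left child of K (depth 7)
W: right child of N (depth 8)
S: left child of W (depth 9)
T: right child of S (depth 10)
U: right child of T (depth 11)
V: right child of U (depth 12)
R: left child of S (depth 10)
O: left child of R (depth 11)
Y: right child of X (depth 6)
B: left child of C (depth 3)

Delete S (two children — replace with in-order successor).
After deletion, R's left child: O.

O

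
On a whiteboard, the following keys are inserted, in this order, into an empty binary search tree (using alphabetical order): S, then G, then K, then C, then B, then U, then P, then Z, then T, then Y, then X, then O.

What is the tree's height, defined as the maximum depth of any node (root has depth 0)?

4

Resulting structure (node: left, right):
  S: L=G, R=U
  G: L=C, R=K
  K: L=–, R=P
  C: L=B, R=–
  B: L=–, R=–
  U: L=T, R=Z
  P: L=O, R=–
  Z: L=Y, R=–
  T: L=–, R=–
  Y: L=X, R=–
  X: L=–, R=–
  O: L=–, R=–

The deepest node is X at depth 4.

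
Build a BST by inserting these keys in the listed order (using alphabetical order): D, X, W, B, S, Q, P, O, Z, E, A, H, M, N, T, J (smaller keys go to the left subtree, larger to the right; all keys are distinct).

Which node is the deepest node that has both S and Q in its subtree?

D: root
X: right child of D (depth 1)
W: left child of X (depth 2)
B: left child of D (depth 1)
S: left child of W (depth 3)
Q: left child of S (depth 4)
P: left child of Q (depth 5)
O: left child of P (depth 6)
Z: right child of X (depth 2)
E: left child of O (depth 7)
A: left child of B (depth 2)
H: right child of E (depth 8)
M: right child of H (depth 9)
N: right child of M (depth 10)
T: right child of S (depth 4)
J: left child of M (depth 10)

Path to S: D → X → W → S
Path to Q: D → X → W → S → Q
S lies on both paths and is an ancestor of the other node.

S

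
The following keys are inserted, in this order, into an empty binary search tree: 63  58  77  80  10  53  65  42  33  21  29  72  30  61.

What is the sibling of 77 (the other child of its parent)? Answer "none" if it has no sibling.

58

Resulting structure (node: left, right):
  63: L=58, R=77
  58: L=10, R=61
  77: L=65, R=80
  80: L=–, R=–
  10: L=–, R=53
  53: L=42, R=–
  65: L=–, R=72
  42: L=33, R=–
  33: L=21, R=–
  21: L=–, R=29
  29: L=–, R=30
  72: L=–, R=–
  30: L=–, R=–
  61: L=–, R=–

77's parent is 63; the other child of 63 is 58.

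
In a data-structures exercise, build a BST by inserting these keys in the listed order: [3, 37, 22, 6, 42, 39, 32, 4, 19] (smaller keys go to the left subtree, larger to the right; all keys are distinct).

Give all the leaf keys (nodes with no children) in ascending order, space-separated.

Insert 3: tree is empty, so 3 becomes the root.
Insert 37: 37 > 3 → go right. Place as right child of 3.
Insert 22: 22 > 3 → go right; 22 < 37 → go left. Place as left child of 37.
Insert 6: 6 > 3 → go right; 6 < 37 → go left; 6 < 22 → go left. Place as left child of 22.
Insert 42: 42 > 3 → go right; 42 > 37 → go right. Place as right child of 37.
Insert 39: 39 > 3 → go right; 39 > 37 → go right; 39 < 42 → go left. Place as left child of 42.
Insert 32: 32 > 3 → go right; 32 < 37 → go left; 32 > 22 → go right. Place as right child of 22.
Insert 4: 4 > 3 → go right; 4 < 37 → go left; 4 < 22 → go left; 4 < 6 → go left. Place as left child of 6.
Insert 19: 19 > 3 → go right; 19 < 37 → go left; 19 < 22 → go left; 19 > 6 → go right. Place as right child of 6.

4 19 32 39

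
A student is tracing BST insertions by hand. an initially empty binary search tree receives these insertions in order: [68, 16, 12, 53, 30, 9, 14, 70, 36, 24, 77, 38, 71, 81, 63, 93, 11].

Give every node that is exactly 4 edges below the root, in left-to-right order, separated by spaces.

68: root
16: left child of 68 (depth 1)
12: left child of 16 (depth 2)
53: right child of 16 (depth 2)
30: left child of 53 (depth 3)
9: left child of 12 (depth 3)
14: right child of 12 (depth 3)
70: right child of 68 (depth 1)
36: right child of 30 (depth 4)
24: left child of 30 (depth 4)
77: right child of 70 (depth 2)
38: right child of 36 (depth 5)
71: left child of 77 (depth 3)
81: right child of 77 (depth 3)
63: right child of 53 (depth 3)
93: right child of 81 (depth 4)
11: right child of 9 (depth 4)

11 24 36 93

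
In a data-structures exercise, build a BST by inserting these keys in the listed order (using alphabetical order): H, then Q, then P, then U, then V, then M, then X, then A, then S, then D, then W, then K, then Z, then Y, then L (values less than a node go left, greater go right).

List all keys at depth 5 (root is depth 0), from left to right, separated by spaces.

Resulting structure (node: left, right):
  H: L=A, R=Q
  Q: L=P, R=U
  P: L=M, R=–
  U: L=S, R=V
  V: L=–, R=X
  M: L=K, R=–
  X: L=W, R=Z
  A: L=–, R=D
  S: L=–, R=–
  D: L=–, R=–
  W: L=–, R=–
  K: L=–, R=L
  Z: L=Y, R=–
  Y: L=–, R=–
  L: L=–, R=–

L W Z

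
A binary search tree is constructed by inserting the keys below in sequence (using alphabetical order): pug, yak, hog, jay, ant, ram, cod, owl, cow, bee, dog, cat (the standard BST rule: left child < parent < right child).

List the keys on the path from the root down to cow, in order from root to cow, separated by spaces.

pug hog ant cod cow

pug: root
yak: right child of pug (depth 1)
hog: left child of pug (depth 1)
jay: right child of hog (depth 2)
ant: left child of hog (depth 2)
ram: left child of yak (depth 2)
cod: right child of ant (depth 3)
owl: right child of jay (depth 3)
cow: right child of cod (depth 4)
bee: left child of cod (depth 4)
dog: right child of cow (depth 5)
cat: right child of bee (depth 5)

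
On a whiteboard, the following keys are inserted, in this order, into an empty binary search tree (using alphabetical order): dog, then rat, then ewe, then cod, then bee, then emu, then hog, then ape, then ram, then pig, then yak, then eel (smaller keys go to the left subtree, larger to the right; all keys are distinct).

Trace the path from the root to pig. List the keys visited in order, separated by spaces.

Resulting structure (node: left, right):
  dog: L=cod, R=rat
  rat: L=ewe, R=yak
  ewe: L=emu, R=hog
  cod: L=bee, R=–
  bee: L=ape, R=–
  emu: L=eel, R=–
  hog: L=–, R=ram
  ape: L=–, R=–
  ram: L=pig, R=–
  pig: L=–, R=–
  yak: L=–, R=–
  eel: L=–, R=–

dog rat ewe hog ram pig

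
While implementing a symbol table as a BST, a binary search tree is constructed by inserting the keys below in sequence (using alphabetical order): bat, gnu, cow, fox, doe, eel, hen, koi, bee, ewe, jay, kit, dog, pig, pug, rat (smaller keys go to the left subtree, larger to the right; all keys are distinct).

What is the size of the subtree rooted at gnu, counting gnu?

Insert bat: tree is empty, so bat becomes the root.
Insert gnu: gnu > bat → go right. Place as right child of bat.
Insert cow: cow > bat → go right; cow < gnu → go left. Place as left child of gnu.
Insert fox: fox > bat → go right; fox < gnu → go left; fox > cow → go right. Place as right child of cow.
Insert doe: doe > bat → go right; doe < gnu → go left; doe > cow → go right; doe < fox → go left. Place as left child of fox.
Insert eel: eel > bat → go right; eel < gnu → go left; eel > cow → go right; eel < fox → go left; eel > doe → go right. Place as right child of doe.
Insert hen: hen > bat → go right; hen > gnu → go right. Place as right child of gnu.
Insert koi: koi > bat → go right; koi > gnu → go right; koi > hen → go right. Place as right child of hen.
Insert bee: bee > bat → go right; bee < gnu → go left; bee < cow → go left. Place as left child of cow.
Insert ewe: ewe > bat → go right; ewe < gnu → go left; ewe > cow → go right; ewe < fox → go left; ewe > doe → go right; ewe > eel → go right. Place as right child of eel.
Insert jay: jay > bat → go right; jay > gnu → go right; jay > hen → go right; jay < koi → go left. Place as left child of koi.
Insert kit: kit > bat → go right; kit > gnu → go right; kit > hen → go right; kit < koi → go left; kit > jay → go right. Place as right child of jay.
Insert dog: dog > bat → go right; dog < gnu → go left; dog > cow → go right; dog < fox → go left; dog > doe → go right; dog < eel → go left. Place as left child of eel.
Insert pig: pig > bat → go right; pig > gnu → go right; pig > hen → go right; pig > koi → go right. Place as right child of koi.
Insert pug: pug > bat → go right; pug > gnu → go right; pug > hen → go right; pug > koi → go right; pug > pig → go right. Place as right child of pig.
Insert rat: rat > bat → go right; rat > gnu → go right; rat > hen → go right; rat > koi → go right; rat > pig → go right; rat > pug → go right. Place as right child of pug.

Subtree rooted at gnu contains: gnu, cow, bee, fox, doe, eel, dog, ewe, hen, koi, jay, kit, pig, pug, rat — 15 nodes.

15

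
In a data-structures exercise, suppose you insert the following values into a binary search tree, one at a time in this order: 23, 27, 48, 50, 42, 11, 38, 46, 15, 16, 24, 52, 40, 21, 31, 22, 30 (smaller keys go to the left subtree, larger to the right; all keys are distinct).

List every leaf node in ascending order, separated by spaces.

Insert 23: tree is empty, so 23 becomes the root.
Insert 27: 27 > 23 → go right. Place as right child of 23.
Insert 48: 48 > 23 → go right; 48 > 27 → go right. Place as right child of 27.
Insert 50: 50 > 23 → go right; 50 > 27 → go right; 50 > 48 → go right. Place as right child of 48.
Insert 42: 42 > 23 → go right; 42 > 27 → go right; 42 < 48 → go left. Place as left child of 48.
Insert 11: 11 < 23 → go left. Place as left child of 23.
Insert 38: 38 > 23 → go right; 38 > 27 → go right; 38 < 48 → go left; 38 < 42 → go left. Place as left child of 42.
Insert 46: 46 > 23 → go right; 46 > 27 → go right; 46 < 48 → go left; 46 > 42 → go right. Place as right child of 42.
Insert 15: 15 < 23 → go left; 15 > 11 → go right. Place as right child of 11.
Insert 16: 16 < 23 → go left; 16 > 11 → go right; 16 > 15 → go right. Place as right child of 15.
Insert 24: 24 > 23 → go right; 24 < 27 → go left. Place as left child of 27.
Insert 52: 52 > 23 → go right; 52 > 27 → go right; 52 > 48 → go right; 52 > 50 → go right. Place as right child of 50.
Insert 40: 40 > 23 → go right; 40 > 27 → go right; 40 < 48 → go left; 40 < 42 → go left; 40 > 38 → go right. Place as right child of 38.
Insert 21: 21 < 23 → go left; 21 > 11 → go right; 21 > 15 → go right; 21 > 16 → go right. Place as right child of 16.
Insert 31: 31 > 23 → go right; 31 > 27 → go right; 31 < 48 → go left; 31 < 42 → go left; 31 < 38 → go left. Place as left child of 38.
Insert 22: 22 < 23 → go left; 22 > 11 → go right; 22 > 15 → go right; 22 > 16 → go right; 22 > 21 → go right. Place as right child of 21.
Insert 30: 30 > 23 → go right; 30 > 27 → go right; 30 < 48 → go left; 30 < 42 → go left; 30 < 38 → go left; 30 < 31 → go left. Place as left child of 31.

22 24 30 40 46 52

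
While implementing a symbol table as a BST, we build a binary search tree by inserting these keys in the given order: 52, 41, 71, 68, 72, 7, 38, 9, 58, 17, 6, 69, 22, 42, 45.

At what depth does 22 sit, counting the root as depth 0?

6

52: root
41: left child of 52 (depth 1)
71: right child of 52 (depth 1)
68: left child of 71 (depth 2)
72: right child of 71 (depth 2)
7: left child of 41 (depth 2)
38: right child of 7 (depth 3)
9: left child of 38 (depth 4)
58: left child of 68 (depth 3)
17: right child of 9 (depth 5)
6: left child of 7 (depth 3)
69: right child of 68 (depth 3)
22: right child of 17 (depth 6)
42: right child of 41 (depth 2)
45: right child of 42 (depth 3)

Path to 22: 52 → 41 → 7 → 38 → 9 → 17 → 22, which is 6 edges.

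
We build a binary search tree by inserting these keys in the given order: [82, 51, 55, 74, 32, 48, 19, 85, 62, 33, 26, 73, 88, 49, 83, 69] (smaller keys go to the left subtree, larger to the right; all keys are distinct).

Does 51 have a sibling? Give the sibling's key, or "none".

Insert 82: tree is empty, so 82 becomes the root.
Insert 51: 51 < 82 → go left. Place as left child of 82.
Insert 55: 55 < 82 → go left; 55 > 51 → go right. Place as right child of 51.
Insert 74: 74 < 82 → go left; 74 > 51 → go right; 74 > 55 → go right. Place as right child of 55.
Insert 32: 32 < 82 → go left; 32 < 51 → go left. Place as left child of 51.
Insert 48: 48 < 82 → go left; 48 < 51 → go left; 48 > 32 → go right. Place as right child of 32.
Insert 19: 19 < 82 → go left; 19 < 51 → go left; 19 < 32 → go left. Place as left child of 32.
Insert 85: 85 > 82 → go right. Place as right child of 82.
Insert 62: 62 < 82 → go left; 62 > 51 → go right; 62 > 55 → go right; 62 < 74 → go left. Place as left child of 74.
Insert 33: 33 < 82 → go left; 33 < 51 → go left; 33 > 32 → go right; 33 < 48 → go left. Place as left child of 48.
Insert 26: 26 < 82 → go left; 26 < 51 → go left; 26 < 32 → go left; 26 > 19 → go right. Place as right child of 19.
Insert 73: 73 < 82 → go left; 73 > 51 → go right; 73 > 55 → go right; 73 < 74 → go left; 73 > 62 → go right. Place as right child of 62.
Insert 88: 88 > 82 → go right; 88 > 85 → go right. Place as right child of 85.
Insert 49: 49 < 82 → go left; 49 < 51 → go left; 49 > 32 → go right; 49 > 48 → go right. Place as right child of 48.
Insert 83: 83 > 82 → go right; 83 < 85 → go left. Place as left child of 85.
Insert 69: 69 < 82 → go left; 69 > 51 → go right; 69 > 55 → go right; 69 < 74 → go left; 69 > 62 → go right; 69 < 73 → go left. Place as left child of 73.

51's parent is 82; the other child of 82 is 85.

85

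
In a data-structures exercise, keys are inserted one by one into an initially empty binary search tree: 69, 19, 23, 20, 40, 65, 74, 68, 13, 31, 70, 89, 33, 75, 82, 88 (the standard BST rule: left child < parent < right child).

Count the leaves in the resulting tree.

6

Resulting structure (node: left, right):
  69: L=19, R=74
  19: L=13, R=23
  23: L=20, R=40
  20: L=–, R=–
  40: L=31, R=65
  65: L=–, R=68
  74: L=70, R=89
  68: L=–, R=–
  13: L=–, R=–
  31: L=–, R=33
  70: L=–, R=–
  89: L=75, R=–
  33: L=–, R=–
  75: L=–, R=82
  82: L=–, R=88
  88: L=–, R=–

Leaves: 13, 20, 33, 68, 70, 88 — 6 in total.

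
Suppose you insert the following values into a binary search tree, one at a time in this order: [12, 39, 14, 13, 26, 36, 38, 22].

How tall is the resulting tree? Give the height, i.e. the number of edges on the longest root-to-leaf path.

5

Insert 12: tree is empty, so 12 becomes the root.
Insert 39: 39 > 12 → go right. Place as right child of 12.
Insert 14: 14 > 12 → go right; 14 < 39 → go left. Place as left child of 39.
Insert 13: 13 > 12 → go right; 13 < 39 → go left; 13 < 14 → go left. Place as left child of 14.
Insert 26: 26 > 12 → go right; 26 < 39 → go left; 26 > 14 → go right. Place as right child of 14.
Insert 36: 36 > 12 → go right; 36 < 39 → go left; 36 > 14 → go right; 36 > 26 → go right. Place as right child of 26.
Insert 38: 38 > 12 → go right; 38 < 39 → go left; 38 > 14 → go right; 38 > 26 → go right; 38 > 36 → go right. Place as right child of 36.
Insert 22: 22 > 12 → go right; 22 < 39 → go left; 22 > 14 → go right; 22 < 26 → go left. Place as left child of 26.

The deepest node is 38 at depth 5.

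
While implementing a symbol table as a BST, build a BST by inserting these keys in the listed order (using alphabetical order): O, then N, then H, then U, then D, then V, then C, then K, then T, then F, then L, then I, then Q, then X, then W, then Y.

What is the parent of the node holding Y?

Insert O: tree is empty, so O becomes the root.
Insert N: N < O → go left. Place as left child of O.
Insert H: H < O → go left; H < N → go left. Place as left child of N.
Insert U: U > O → go right. Place as right child of O.
Insert D: D < O → go left; D < N → go left; D < H → go left. Place as left child of H.
Insert V: V > O → go right; V > U → go right. Place as right child of U.
Insert C: C < O → go left; C < N → go left; C < H → go left; C < D → go left. Place as left child of D.
Insert K: K < O → go left; K < N → go left; K > H → go right. Place as right child of H.
Insert T: T > O → go right; T < U → go left. Place as left child of U.
Insert F: F < O → go left; F < N → go left; F < H → go left; F > D → go right. Place as right child of D.
Insert L: L < O → go left; L < N → go left; L > H → go right; L > K → go right. Place as right child of K.
Insert I: I < O → go left; I < N → go left; I > H → go right; I < K → go left. Place as left child of K.
Insert Q: Q > O → go right; Q < U → go left; Q < T → go left. Place as left child of T.
Insert X: X > O → go right; X > U → go right; X > V → go right. Place as right child of V.
Insert W: W > O → go right; W > U → go right; W > V → go right; W < X → go left. Place as left child of X.
Insert Y: Y > O → go right; Y > U → go right; Y > V → go right; Y > X → go right. Place as right child of X.

X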